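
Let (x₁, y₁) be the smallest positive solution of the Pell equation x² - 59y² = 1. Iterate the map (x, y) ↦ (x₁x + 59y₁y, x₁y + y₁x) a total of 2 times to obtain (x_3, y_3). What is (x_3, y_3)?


Step 1: Find the fundamental solution (x₁, y₁) of x² - 59y² = 1.
  Expand √59 as a continued fraction. a₀ = ⌊√59⌋ = 7; iterate m_{k+1} = d_k·a_k − m_k, d_{k+1} = (59 − m_{k+1}²)/d_k, a_{k+1} = ⌊(a₀ + m_{k+1})/d_{k+1}⌋ (starting m₀ = 0, d₀ = 1), with convergents p_k = a_k·p_{k-1} + p_{k-2}, q_k = a_k·q_{k-1} + q_{k-2} (p₋₁ = 1, q₋₁ = 0):
  k = 0: a₀ = 7; p₀/q₀ = 7/1; p₀² − 59·q₀² = 49 − 59 = -10.
  k = 1: m = 7, d = 10, a = ⌊(7 + 7)/10⌋ = 1; p/q = (1·7 + 1)/(1·1 + 0) = 8/1; p² − 59·q² = 64 − 59 = 5.
  k = 2: m = 3, d = 5, a = ⌊(7 + 3)/5⌋ = 2; p/q = (2·8 + 7)/(2·1 + 1) = 23/3; p² − 59·q² = 529 − 531 = -2.
  k = 3: m = 7, d = 2, a = ⌊(7 + 7)/2⌋ = 7; p/q = (7·23 + 8)/(7·3 + 1) = 169/22; p² − 59·q² = 28561 − 28556 = 5.
  k = 4: m = 7, d = 5, a = ⌊(7 + 7)/5⌋ = 2; p/q = (2·169 + 23)/(2·22 + 3) = 361/47; p² − 59·q² = 130321 − 130331 = -10.
  k = 5: m = 3, d = 10, a = ⌊(7 + 3)/10⌋ = 1; p/q = (1·361 + 169)/(1·47 + 22) = 530/69; p² − 59·q² = 280900 − 280899 = 1.
  The first convergent with p² − 59·q² = 1 gives the fundamental solution (x₁, y₁) = (530, 69).
Step 2: Apply the recurrence (x_{n+1}, y_{n+1}) = (x₁x_n + 59y₁y_n, x₁y_n + y₁x_n) repeatedly.
  From (x_1, y_1) = (530, 69): x_2 = 530·530 + 59·69·69 = 561799; y_2 = 530·69 + 69·530 = 73140.
  From (x_2, y_2) = (561799, 73140): x_3 = 530·561799 + 59·69·73140 = 595506410; y_3 = 530·73140 + 69·561799 = 77528331.
Step 3: Verify x_3² - 59·y_3² = 354627884351088100 - 354627884351088099 = 1 (should be 1). ✓

(x_1, y_1) = (530, 69); (x_3, y_3) = (595506410, 77528331).


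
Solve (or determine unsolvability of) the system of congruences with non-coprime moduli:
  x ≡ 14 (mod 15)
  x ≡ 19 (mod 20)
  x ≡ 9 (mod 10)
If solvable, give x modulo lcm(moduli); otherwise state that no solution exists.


Moduli 15, 20, 10 are not pairwise coprime, so CRT works modulo lcm(m_i) when all pairwise compatibility conditions hold.
Pairwise compatibility: gcd(m_i, m_j) must divide a_i - a_j for every pair.
Merge one congruence at a time:
  Start: x ≡ 14 (mod 15).
  Combine with x ≡ 19 (mod 20): gcd(15, 20) = 5; 19 - 14 = 5, which IS divisible by 5, so compatible.
    Write x = 14 + 15·t and substitute into x ≡ 19 (mod 20): 15·t ≡ 19 − 14 = 5 (mod 20).
    Divide the congruence (and modulus) by g = 5: 3·t ≡ 1 (mod 4).
    The inverse of 3 mod 4 is 3 (since 3·3 = 9 = 2·4 + 1), so t ≡ 3·1 = 3 ≡ 3 (mod 4).
    Then x = 14 + 15·3 = 59, valid modulo lcm(15, 20) = 60: x ≡ 59 (mod 60).
  Combine with x ≡ 9 (mod 10): gcd(60, 10) = 10; 9 - 59 = -50, which IS divisible by 10, so compatible.
    Write x = 59 + 60·t and substitute into x ≡ 9 (mod 10): 60·t ≡ 9 − 59 = -50 (mod 10).
    Divide the congruence (and modulus) by g = 10: 6·t ≡ -5 (mod 1).
    Modulo 1 every t works; take t = 0.
    Then x = 59 + 60·0 = 59, valid modulo lcm(60, 10) = 60: x ≡ 59 (mod 60).
Verify: 59 mod 15 = 14, 59 mod 20 = 19, 59 mod 10 = 9.

x ≡ 59 (mod 60).


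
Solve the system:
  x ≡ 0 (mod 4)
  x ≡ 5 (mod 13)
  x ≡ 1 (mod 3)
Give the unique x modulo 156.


Moduli 4, 13, 3 are pairwise coprime; by CRT there is a unique solution modulo M = 4 · 13 · 3 = 156.
Solve pairwise, accumulating the modulus:
  Start with x ≡ 0 (mod 4).
  Combine with x ≡ 5 (mod 13): since gcd(4, 13) = 1, we get a unique residue mod 52.
    Write x = 0 + 4·t and substitute into x ≡ 5 (mod 13): 4·t ≡ 5 − 0 = 5 (mod 13).
    The inverse of 4 mod 13 is 10 (since 4·10 = 40 = 3·13 + 1), so t ≡ 10·5 = 50 ≡ 11 (mod 13).
    Then x = 0 + 4·11 = 44, valid modulo lcm(4, 13) = 52: x ≡ 44 (mod 52).
  Combine with x ≡ 1 (mod 3): since gcd(52, 3) = 1, we get a unique residue mod 156.
    Write x = 44 + 52·t and substitute into x ≡ 1 (mod 3): 52·t ≡ 1 − 44 = -43 (mod 3).
    Reduce coefficients mod 3: 1·t ≡ 2 (mod 3).
    So t ≡ 2 (mod 3).
    Then x = 44 + 52·2 = 148, valid modulo lcm(52, 3) = 156: x ≡ 148 (mod 156).
Verify: 148 mod 4 = 0 ✓, 148 mod 13 = 5 ✓, 148 mod 3 = 1 ✓.

x ≡ 148 (mod 156).


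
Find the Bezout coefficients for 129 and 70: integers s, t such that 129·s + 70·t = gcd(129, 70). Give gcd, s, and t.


Euclidean algorithm on (129, 70) — divide until remainder is 0:
  129 = 1 · 70 + 59
  70 = 1 · 59 + 11
  59 = 5 · 11 + 4
  11 = 2 · 4 + 3
  4 = 1 · 3 + 1
  3 = 3 · 1 + 0
gcd(129, 70) = 1.
Track Bezout coefficients alongside the remainders: start with r₀ = 129 = a·1 + b·0 (s = 1, t = 0) and r₁ = 70 = a·0 + b·1 (s = 0, t = 1); each new remainder r_{k+1} = r_{k-1} − q_k·r_k inherits s_{k+1} = s_{k-1} − q_k·s_k, t_{k+1} = t_{k-1} − q_k·t_k, so r_k = a·s_k + b·t_k at every step:
  q = 1: r = 59, s = 1 − 1·0 = 1, t = 0 − 1·1 = -1  (check: 129·1 + 70·(-1) = 59)
  q = 1: r = 11, s = 0 − 1·1 = -1, t = 1 − 1·(-1) = 2  (check: 129·(-1) + 70·2 = 11)
  q = 5: r = 4, s = 1 − 5·(-1) = 6, t = -1 − 5·2 = -11  (check: 129·6 + 70·(-11) = 4)
  q = 2: r = 3, s = -1 − 2·6 = -13, t = 2 − 2·(-11) = 24  (check: 129·(-13) + 70·24 = 3)
  q = 1: r = 1, s = 6 − 1·(-13) = 19, t = -11 − 1·24 = -35  (check: 129·19 + 70·(-35) = 1)
The row with r = 1 (the gcd) gives the Bezout coefficients s = 19, t = -35.
Result: 129 · (19) + 70 · (-35) = 1.

gcd(129, 70) = 1; s = 19, t = -35 (check: 129·19 + 70·(-35) = 1).


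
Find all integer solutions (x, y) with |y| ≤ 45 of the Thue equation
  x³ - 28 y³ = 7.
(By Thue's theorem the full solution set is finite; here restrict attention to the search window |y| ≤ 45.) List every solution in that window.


The equation is x³ - 28y³ = 7. For fixed y, x³ = 28·y³ + 7, so a solution requires the RHS to be a perfect cube.
Strategy: iterate y from -45 to 45, compute RHS = 28·y³ + 7, and check whether it is a (positive or negative) perfect cube.
Check small values of y:
  y = 0: RHS = 7 is not a perfect cube.
  y = 1: RHS = 35 is not a perfect cube.
  y = -1: RHS = -21 is not a perfect cube.
  y = 2: RHS = 231 is not a perfect cube.
  y = -2: RHS = -217 is not a perfect cube.
  y = 3: RHS = 763 is not a perfect cube.
  y = -3: RHS = -749 is not a perfect cube.
Continuing the search up to |y| = 45 finds no solutions either.
No (x, y) in the scanned range satisfies the equation.

No integer solutions with |y| ≤ 45.


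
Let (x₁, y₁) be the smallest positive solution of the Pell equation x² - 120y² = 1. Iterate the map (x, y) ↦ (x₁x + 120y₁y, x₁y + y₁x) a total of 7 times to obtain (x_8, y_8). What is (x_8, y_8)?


Step 1: Find the fundamental solution (x₁, y₁) of x² - 120y² = 1.
  Expand √120 as a continued fraction. a₀ = ⌊√120⌋ = 10; iterate m_{k+1} = d_k·a_k − m_k, d_{k+1} = (120 − m_{k+1}²)/d_k, a_{k+1} = ⌊(a₀ + m_{k+1})/d_{k+1}⌋ (starting m₀ = 0, d₀ = 1), with convergents p_k = a_k·p_{k-1} + p_{k-2}, q_k = a_k·q_{k-1} + q_{k-2} (p₋₁ = 1, q₋₁ = 0):
  k = 0: a₀ = 10; p₀/q₀ = 10/1; p₀² − 120·q₀² = 100 − 120 = -20.
  k = 1: m = 10, d = 20, a = ⌊(10 + 10)/20⌋ = 1; p/q = (1·10 + 1)/(1·1 + 0) = 11/1; p² − 120·q² = 121 − 120 = 1.
  The first convergent with p² − 120·q² = 1 gives the fundamental solution (x₁, y₁) = (11, 1).
Step 2: Apply the recurrence (x_{n+1}, y_{n+1}) = (x₁x_n + 120y₁y_n, x₁y_n + y₁x_n) repeatedly.
  From (x_1, y_1) = (11, 1): x_2 = 11·11 + 120·1·1 = 241; y_2 = 11·1 + 1·11 = 22.
  From (x_2, y_2) = (241, 22): x_3 = 11·241 + 120·1·22 = 5291; y_3 = 11·22 + 1·241 = 483.
  From (x_3, y_3) = (5291, 483): x_4 = 11·5291 + 120·1·483 = 116161; y_4 = 11·483 + 1·5291 = 10604.
  From (x_4, y_4) = (116161, 10604): x_5 = 11·116161 + 120·1·10604 = 2550251; y_5 = 11·10604 + 1·116161 = 232805.
  From (x_5, y_5) = (2550251, 232805): x_6 = 11·2550251 + 120·1·232805 = 55989361; y_6 = 11·232805 + 1·2550251 = 5111106.
  From (x_6, y_6) = (55989361, 5111106): x_7 = 11·55989361 + 120·1·5111106 = 1229215691; y_7 = 11·5111106 + 1·55989361 = 112211527.
  From (x_7, y_7) = (1229215691, 112211527): x_8 = 11·1229215691 + 120·1·112211527 = 26986755841; y_8 = 11·112211527 + 1·1229215691 = 2463542488.
Step 3: Verify x_8² - 120·y_8² = 728284990821747617281 - 728284990821747617280 = 1 (should be 1). ✓

(x_1, y_1) = (11, 1); (x_8, y_8) = (26986755841, 2463542488).


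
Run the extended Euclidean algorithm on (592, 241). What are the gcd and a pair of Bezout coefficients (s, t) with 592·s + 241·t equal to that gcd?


Euclidean algorithm on (592, 241) — divide until remainder is 0:
  592 = 2 · 241 + 110
  241 = 2 · 110 + 21
  110 = 5 · 21 + 5
  21 = 4 · 5 + 1
  5 = 5 · 1 + 0
gcd(592, 241) = 1.
Track Bezout coefficients alongside the remainders: start with r₀ = 592 = a·1 + b·0 (s = 1, t = 0) and r₁ = 241 = a·0 + b·1 (s = 0, t = 1); each new remainder r_{k+1} = r_{k-1} − q_k·r_k inherits s_{k+1} = s_{k-1} − q_k·s_k, t_{k+1} = t_{k-1} − q_k·t_k, so r_k = a·s_k + b·t_k at every step:
  q = 2: r = 110, s = 1 − 2·0 = 1, t = 0 − 2·1 = -2  (check: 592·1 + 241·(-2) = 110)
  q = 2: r = 21, s = 0 − 2·1 = -2, t = 1 − 2·(-2) = 5  (check: 592·(-2) + 241·5 = 21)
  q = 5: r = 5, s = 1 − 5·(-2) = 11, t = -2 − 5·5 = -27  (check: 592·11 + 241·(-27) = 5)
  q = 4: r = 1, s = -2 − 4·11 = -46, t = 5 − 4·(-27) = 113  (check: 592·(-46) + 241·113 = 1)
The row with r = 1 (the gcd) gives the Bezout coefficients s = -46, t = 113.
Result: 592 · (-46) + 241 · (113) = 1.

gcd(592, 241) = 1; s = -46, t = 113 (check: 592·(-46) + 241·113 = 1).


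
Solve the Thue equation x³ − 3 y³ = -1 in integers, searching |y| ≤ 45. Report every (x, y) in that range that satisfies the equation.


The equation is x³ - 3y³ = -1. For fixed y, x³ = 3·y³ − 1, so a solution requires the RHS to be a perfect cube.
Strategy: iterate y from -45 to 45, compute RHS = 3·y³ − 1, and check whether it is a (positive or negative) perfect cube.
Check small values of y:
  y = 0: RHS = -1 = (-1)³ ⇒ x = -1 works.
  y = 1: RHS = 2 is not a perfect cube.
  y = -1: RHS = -4 is not a perfect cube.
  y = 2: RHS = 23 is not a perfect cube.
  y = -2: RHS = -25 is not a perfect cube.
  y = 3: RHS = 80 is not a perfect cube.
  y = -3: RHS = -82 is not a perfect cube.
Continuing the search up to |y| = 45 finds no further solutions beyond those listed.
Collected solutions: (-1, 0).

Solutions (with |y| ≤ 45): (-1, 0).


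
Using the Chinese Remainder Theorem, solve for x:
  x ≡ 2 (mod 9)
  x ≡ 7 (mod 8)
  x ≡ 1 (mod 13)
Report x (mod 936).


Moduli 9, 8, 13 are pairwise coprime; by CRT there is a unique solution modulo M = 9 · 8 · 13 = 936.
Solve pairwise, accumulating the modulus:
  Start with x ≡ 2 (mod 9).
  Combine with x ≡ 7 (mod 8): since gcd(9, 8) = 1, we get a unique residue mod 72.
    Write x = 2 + 9·t and substitute into x ≡ 7 (mod 8): 9·t ≡ 7 − 2 = 5 (mod 8).
    Reduce coefficients mod 8: 1·t ≡ 5 (mod 8).
    So t ≡ 5 (mod 8).
    Then x = 2 + 9·5 = 47, valid modulo lcm(9, 8) = 72: x ≡ 47 (mod 72).
  Combine with x ≡ 1 (mod 13): since gcd(72, 13) = 1, we get a unique residue mod 936.
    Write x = 47 + 72·t and substitute into x ≡ 1 (mod 13): 72·t ≡ 1 − 47 = -46 (mod 13).
    Reduce coefficients mod 13: 7·t ≡ 6 (mod 13).
    The inverse of 7 mod 13 is 2 (since 7·2 = 14 = 1·13 + 1), so t ≡ 2·6 = 12 ≡ 12 (mod 13).
    Then x = 47 + 72·12 = 911, valid modulo lcm(72, 13) = 936: x ≡ 911 (mod 936).
Verify: 911 mod 9 = 2 ✓, 911 mod 8 = 7 ✓, 911 mod 13 = 1 ✓.

x ≡ 911 (mod 936).


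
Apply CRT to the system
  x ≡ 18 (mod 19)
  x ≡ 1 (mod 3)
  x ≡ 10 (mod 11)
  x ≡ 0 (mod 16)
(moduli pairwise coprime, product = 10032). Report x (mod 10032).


Product of moduli M = 19 · 3 · 11 · 16 = 10032.
Merge one congruence at a time:
  Start: x ≡ 18 (mod 19).
  Combine with x ≡ 1 (mod 3); new modulus lcm = 57.
    Write x = 18 + 19·t and substitute into x ≡ 1 (mod 3): 19·t ≡ 1 − 18 = -17 (mod 3).
    Reduce coefficients mod 3: 1·t ≡ 1 (mod 3).
    So t ≡ 1 (mod 3).
    Then x = 18 + 19·1 = 37, valid modulo lcm(19, 3) = 57: x ≡ 37 (mod 57).
  Combine with x ≡ 10 (mod 11); new modulus lcm = 627.
    Write x = 37 + 57·t and substitute into x ≡ 10 (mod 11): 57·t ≡ 10 − 37 = -27 (mod 11).
    Reduce coefficients mod 11: 2·t ≡ 6 (mod 11).
    The inverse of 2 mod 11 is 6 (since 2·6 = 12 = 1·11 + 1), so t ≡ 6·6 = 36 ≡ 3 (mod 11).
    Then x = 37 + 57·3 = 208, valid modulo lcm(57, 11) = 627: x ≡ 208 (mod 627).
  Combine with x ≡ 0 (mod 16); new modulus lcm = 10032.
    Write x = 208 + 627·t and substitute into x ≡ 0 (mod 16): 627·t ≡ 0 − 208 = -208 (mod 16).
    Reduce coefficients mod 16: 3·t ≡ 0 (mod 16).
    The inverse of 3 mod 16 is 11 (since 3·11 = 33 = 2·16 + 1), so t ≡ 11·0 = 0 ≡ 0 (mod 16).
    Then x = 208 + 627·0 = 208, valid modulo lcm(627, 16) = 10032: x ≡ 208 (mod 10032).
Verify against each original: 208 mod 19 = 18, 208 mod 3 = 1, 208 mod 11 = 10, 208 mod 16 = 0.

x ≡ 208 (mod 10032).


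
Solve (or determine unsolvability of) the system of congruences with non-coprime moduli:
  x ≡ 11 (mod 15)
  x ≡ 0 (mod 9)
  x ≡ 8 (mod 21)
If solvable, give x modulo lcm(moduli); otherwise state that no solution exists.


Moduli 15, 9, 21 are not pairwise coprime, so CRT works modulo lcm(m_i) when all pairwise compatibility conditions hold.
Pairwise compatibility: gcd(m_i, m_j) must divide a_i - a_j for every pair.
Merge one congruence at a time:
  Start: x ≡ 11 (mod 15).
  Combine with x ≡ 0 (mod 9): gcd(15, 9) = 3, and 0 - 11 = -11 is NOT divisible by 3.
    ⇒ system is inconsistent (no integer solution).

No solution (the system is inconsistent).


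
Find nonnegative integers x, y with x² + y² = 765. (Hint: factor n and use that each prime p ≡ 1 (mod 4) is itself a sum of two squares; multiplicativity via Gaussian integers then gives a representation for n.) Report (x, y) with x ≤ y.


Step 1: Factor n = 765 = 3^2 · 5 · 17.
Step 2: Check the mod-4 condition on each prime factor: 3 ≡ 3 (mod 4), exponent 2 (must be even); 5 ≡ 1 (mod 4), exponent 1; 17 ≡ 1 (mod 4), exponent 1.
All primes ≡ 3 (mod 4) appear to even exponent (or don't appear), so by the two-squares theorem n IS expressible as a sum of two squares.
Step 3: Build a representation. Group n = k² · m with k = 3 and m = 5 · 17 = 85 (a product of primes ≡ 1 (mod 4)); a representation of m scales to one of n via (k·x)² + (k·y)² = k²(x² + y²). Each prime p ≡ 1 (mod 4) is itself a sum of two squares; find a² by testing p − a² for a perfect square:
  5: 5 − 1² = 4 = 2² ⇒ 5 = 1² + 2².
  17: 17 − 1² = 16 = 4² ⇒ 17 = 1² + 4².
  Combine using the Brahmagupta–Fibonacci identity (a² + b²)(c² + d²) = (ac − bd)² + (ad + bc)² = (ac + bd)² + (ad − bc)²:
  5 · 17 = 85: from (1² + 2²)(1² + 4²), take (1·1 − 2·4, 1·4 + 2·1) = (1 − 8, 4 + 2) = (-7, 6); dropping signs (only squares matter) gives (7, 6); check 7² + 6² = 49 + 36 = 85 ✓.
  Scale by k = 3: (3·7, 3·6) = (21, 18).
Step 4: Order so x ≤ y and verify: 18² + 21² = 324 + 441 = 765 = n. ✓

n = 765 = 18² + 21² (one valid representation with x ≤ y).


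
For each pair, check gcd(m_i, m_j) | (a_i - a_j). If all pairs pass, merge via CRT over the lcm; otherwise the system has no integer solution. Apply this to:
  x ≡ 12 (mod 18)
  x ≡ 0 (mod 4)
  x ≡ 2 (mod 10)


Moduli 18, 4, 10 are not pairwise coprime, so CRT works modulo lcm(m_i) when all pairwise compatibility conditions hold.
Pairwise compatibility: gcd(m_i, m_j) must divide a_i - a_j for every pair.
Merge one congruence at a time:
  Start: x ≡ 12 (mod 18).
  Combine with x ≡ 0 (mod 4): gcd(18, 4) = 2; 0 - 12 = -12, which IS divisible by 2, so compatible.
    Write x = 12 + 18·t and substitute into x ≡ 0 (mod 4): 18·t ≡ 0 − 12 = -12 (mod 4).
    Divide the congruence (and modulus) by g = 2: 9·t ≡ -6 (mod 2).
    Reduce coefficients mod 2: 1·t ≡ 0 (mod 2).
    So t ≡ 0 (mod 2).
    Then x = 12 + 18·0 = 12, valid modulo lcm(18, 4) = 36: x ≡ 12 (mod 36).
  Combine with x ≡ 2 (mod 10): gcd(36, 10) = 2; 2 - 12 = -10, which IS divisible by 2, so compatible.
    Write x = 12 + 36·t and substitute into x ≡ 2 (mod 10): 36·t ≡ 2 − 12 = -10 (mod 10).
    Divide the congruence (and modulus) by g = 2: 18·t ≡ -5 (mod 5).
    Reduce coefficients mod 5: 3·t ≡ 0 (mod 5).
    The inverse of 3 mod 5 is 2 (since 3·2 = 6 = 1·5 + 1), so t ≡ 2·0 = 0 ≡ 0 (mod 5).
    Then x = 12 + 36·0 = 12, valid modulo lcm(36, 10) = 180: x ≡ 12 (mod 180).
Verify: 12 mod 18 = 12, 12 mod 4 = 0, 12 mod 10 = 2.

x ≡ 12 (mod 180).


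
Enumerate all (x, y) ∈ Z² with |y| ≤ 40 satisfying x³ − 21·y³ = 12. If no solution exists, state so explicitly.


The equation is x³ - 21y³ = 12. For fixed y, x³ = 21·y³ + 12, so a solution requires the RHS to be a perfect cube.
Strategy: iterate y from -40 to 40, compute RHS = 21·y³ + 12, and check whether it is a (positive or negative) perfect cube.
Check small values of y:
  y = 0: RHS = 12 is not a perfect cube.
  y = 1: RHS = 33 is not a perfect cube.
  y = -1: RHS = -9 is not a perfect cube.
  y = 2: RHS = 180 is not a perfect cube.
  y = -2: RHS = -156 is not a perfect cube.
  y = 3: RHS = 579 is not a perfect cube.
  y = -3: RHS = -555 is not a perfect cube.
Continuing the search up to |y| = 40 finds no solutions either.
No (x, y) in the scanned range satisfies the equation.

No integer solutions with |y| ≤ 40.


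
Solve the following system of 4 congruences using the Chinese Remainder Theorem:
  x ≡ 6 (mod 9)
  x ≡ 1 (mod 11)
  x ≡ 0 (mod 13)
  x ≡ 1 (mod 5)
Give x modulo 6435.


Product of moduli M = 9 · 11 · 13 · 5 = 6435.
Merge one congruence at a time:
  Start: x ≡ 6 (mod 9).
  Combine with x ≡ 1 (mod 11); new modulus lcm = 99.
    Write x = 6 + 9·t and substitute into x ≡ 1 (mod 11): 9·t ≡ 1 − 6 = -5 (mod 11).
    Reduce coefficients mod 11: 9·t ≡ 6 (mod 11).
    The inverse of 9 mod 11 is 5 (since 9·5 = 45 = 4·11 + 1), so t ≡ 5·6 = 30 ≡ 8 (mod 11).
    Then x = 6 + 9·8 = 78, valid modulo lcm(9, 11) = 99: x ≡ 78 (mod 99).
  Combine with x ≡ 0 (mod 13); new modulus lcm = 1287.
    Write x = 78 + 99·t and substitute into x ≡ 0 (mod 13): 99·t ≡ 0 − 78 = -78 (mod 13).
    Reduce coefficients mod 13: 8·t ≡ 0 (mod 13).
    The inverse of 8 mod 13 is 5 (since 8·5 = 40 = 3·13 + 1), so t ≡ 5·0 = 0 ≡ 0 (mod 13).
    Then x = 78 + 99·0 = 78, valid modulo lcm(99, 13) = 1287: x ≡ 78 (mod 1287).
  Combine with x ≡ 1 (mod 5); new modulus lcm = 6435.
    Write x = 78 + 1287·t and substitute into x ≡ 1 (mod 5): 1287·t ≡ 1 − 78 = -77 (mod 5).
    Reduce coefficients mod 5: 2·t ≡ 3 (mod 5).
    The inverse of 2 mod 5 is 3 (since 2·3 = 6 = 1·5 + 1), so t ≡ 3·3 = 9 ≡ 4 (mod 5).
    Then x = 78 + 1287·4 = 5226, valid modulo lcm(1287, 5) = 6435: x ≡ 5226 (mod 6435).
Verify against each original: 5226 mod 9 = 6, 5226 mod 11 = 1, 5226 mod 13 = 0, 5226 mod 5 = 1.

x ≡ 5226 (mod 6435).


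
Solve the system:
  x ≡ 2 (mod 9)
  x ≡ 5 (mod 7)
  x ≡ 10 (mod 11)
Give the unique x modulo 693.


Moduli 9, 7, 11 are pairwise coprime; by CRT there is a unique solution modulo M = 9 · 7 · 11 = 693.
Solve pairwise, accumulating the modulus:
  Start with x ≡ 2 (mod 9).
  Combine with x ≡ 5 (mod 7): since gcd(9, 7) = 1, we get a unique residue mod 63.
    Write x = 2 + 9·t and substitute into x ≡ 5 (mod 7): 9·t ≡ 5 − 2 = 3 (mod 7).
    Reduce coefficients mod 7: 2·t ≡ 3 (mod 7).
    The inverse of 2 mod 7 is 4 (since 2·4 = 8 = 1·7 + 1), so t ≡ 4·3 = 12 ≡ 5 (mod 7).
    Then x = 2 + 9·5 = 47, valid modulo lcm(9, 7) = 63: x ≡ 47 (mod 63).
  Combine with x ≡ 10 (mod 11): since gcd(63, 11) = 1, we get a unique residue mod 693.
    Write x = 47 + 63·t and substitute into x ≡ 10 (mod 11): 63·t ≡ 10 − 47 = -37 (mod 11).
    Reduce coefficients mod 11: 8·t ≡ 7 (mod 11).
    The inverse of 8 mod 11 is 7 (since 8·7 = 56 = 5·11 + 1), so t ≡ 7·7 = 49 ≡ 5 (mod 11).
    Then x = 47 + 63·5 = 362, valid modulo lcm(63, 11) = 693: x ≡ 362 (mod 693).
Verify: 362 mod 9 = 2 ✓, 362 mod 7 = 5 ✓, 362 mod 11 = 10 ✓.

x ≡ 362 (mod 693).


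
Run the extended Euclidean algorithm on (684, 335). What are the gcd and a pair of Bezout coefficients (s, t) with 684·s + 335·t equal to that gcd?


Euclidean algorithm on (684, 335) — divide until remainder is 0:
  684 = 2 · 335 + 14
  335 = 23 · 14 + 13
  14 = 1 · 13 + 1
  13 = 13 · 1 + 0
gcd(684, 335) = 1.
Track Bezout coefficients alongside the remainders: start with r₀ = 684 = a·1 + b·0 (s = 1, t = 0) and r₁ = 335 = a·0 + b·1 (s = 0, t = 1); each new remainder r_{k+1} = r_{k-1} − q_k·r_k inherits s_{k+1} = s_{k-1} − q_k·s_k, t_{k+1} = t_{k-1} − q_k·t_k, so r_k = a·s_k + b·t_k at every step:
  q = 2: r = 14, s = 1 − 2·0 = 1, t = 0 − 2·1 = -2  (check: 684·1 + 335·(-2) = 14)
  q = 23: r = 13, s = 0 − 23·1 = -23, t = 1 − 23·(-2) = 47  (check: 684·(-23) + 335·47 = 13)
  q = 1: r = 1, s = 1 − 1·(-23) = 24, t = -2 − 1·47 = -49  (check: 684·24 + 335·(-49) = 1)
The row with r = 1 (the gcd) gives the Bezout coefficients s = 24, t = -49.
Result: 684 · (24) + 335 · (-49) = 1.

gcd(684, 335) = 1; s = 24, t = -49 (check: 684·24 + 335·(-49) = 1).


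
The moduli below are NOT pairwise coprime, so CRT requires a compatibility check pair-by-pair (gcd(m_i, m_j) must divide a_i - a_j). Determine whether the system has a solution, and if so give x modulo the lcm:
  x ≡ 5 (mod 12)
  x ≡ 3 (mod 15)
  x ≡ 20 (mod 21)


Moduli 12, 15, 21 are not pairwise coprime, so CRT works modulo lcm(m_i) when all pairwise compatibility conditions hold.
Pairwise compatibility: gcd(m_i, m_j) must divide a_i - a_j for every pair.
Merge one congruence at a time:
  Start: x ≡ 5 (mod 12).
  Combine with x ≡ 3 (mod 15): gcd(12, 15) = 3, and 3 - 5 = -2 is NOT divisible by 3.
    ⇒ system is inconsistent (no integer solution).

No solution (the system is inconsistent).


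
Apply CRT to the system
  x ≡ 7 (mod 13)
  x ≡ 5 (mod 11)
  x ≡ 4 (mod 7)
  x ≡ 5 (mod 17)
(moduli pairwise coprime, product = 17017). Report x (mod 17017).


Product of moduli M = 13 · 11 · 7 · 17 = 17017.
Merge one congruence at a time:
  Start: x ≡ 7 (mod 13).
  Combine with x ≡ 5 (mod 11); new modulus lcm = 143.
    Write x = 7 + 13·t and substitute into x ≡ 5 (mod 11): 13·t ≡ 5 − 7 = -2 (mod 11).
    Reduce coefficients mod 11: 2·t ≡ 9 (mod 11).
    The inverse of 2 mod 11 is 6 (since 2·6 = 12 = 1·11 + 1), so t ≡ 6·9 = 54 ≡ 10 (mod 11).
    Then x = 7 + 13·10 = 137, valid modulo lcm(13, 11) = 143: x ≡ 137 (mod 143).
  Combine with x ≡ 4 (mod 7); new modulus lcm = 1001.
    Write x = 137 + 143·t and substitute into x ≡ 4 (mod 7): 143·t ≡ 4 − 137 = -133 (mod 7).
    Reduce coefficients mod 7: 3·t ≡ 0 (mod 7).
    The inverse of 3 mod 7 is 5 (since 3·5 = 15 = 2·7 + 1), so t ≡ 5·0 = 0 ≡ 0 (mod 7).
    Then x = 137 + 143·0 = 137, valid modulo lcm(143, 7) = 1001: x ≡ 137 (mod 1001).
  Combine with x ≡ 5 (mod 17); new modulus lcm = 17017.
    Write x = 137 + 1001·t and substitute into x ≡ 5 (mod 17): 1001·t ≡ 5 − 137 = -132 (mod 17).
    Reduce coefficients mod 17: 15·t ≡ 4 (mod 17).
    The inverse of 15 mod 17 is 8 (since 15·8 = 120 = 7·17 + 1), so t ≡ 8·4 = 32 ≡ 15 (mod 17).
    Then x = 137 + 1001·15 = 15152, valid modulo lcm(1001, 17) = 17017: x ≡ 15152 (mod 17017).
Verify against each original: 15152 mod 13 = 7, 15152 mod 11 = 5, 15152 mod 7 = 4, 15152 mod 17 = 5.

x ≡ 15152 (mod 17017).


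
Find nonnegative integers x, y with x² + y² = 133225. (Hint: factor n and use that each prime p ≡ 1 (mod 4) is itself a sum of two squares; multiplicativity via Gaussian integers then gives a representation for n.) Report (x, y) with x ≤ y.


Step 1: Factor n = 133225 = 5^2 · 73^2.
Step 2: Check the mod-4 condition on each prime factor: 5 ≡ 1 (mod 4), exponent 2; 73 ≡ 1 (mod 4), exponent 2.
All primes ≡ 3 (mod 4) appear to even exponent (or don't appear), so by the two-squares theorem n IS expressible as a sum of two squares.
Step 3: Build a representation. Group n = k² · m with k = 5 and m = 73 · 73 = 5329 (a product of primes ≡ 1 (mod 4)); a representation of m scales to one of n via (k·x)² + (k·y)² = k²(x² + y²). Each prime p ≡ 1 (mod 4) is itself a sum of two squares; find a² by testing p − a² for a perfect square:
  73: 73 − 1² = 72, 73 − 2² = 69, 73 − 3² = 64 = 8² ⇒ 73 = 3² + 8².
  Combine using the Brahmagupta–Fibonacci identity (a² + b²)(c² + d²) = (ac − bd)² + (ad + bc)² = (ac + bd)² + (ad − bc)²:
  73 · 73 = 5329: from (3² + 8²)(3² + 8²), take (3·3 − 8·8, 3·8 + 8·3) = (9 − 64, 24 + 24) = (-55, 48); dropping signs (only squares matter) gives (55, 48); check 55² + 48² = 3025 + 2304 = 5329 ✓.
  Scale by k = 5: (5·55, 5·48) = (275, 240).
Step 4: Order so x ≤ y and verify: 240² + 275² = 57600 + 75625 = 133225 = n. ✓

n = 133225 = 240² + 275² (one valid representation with x ≤ y).


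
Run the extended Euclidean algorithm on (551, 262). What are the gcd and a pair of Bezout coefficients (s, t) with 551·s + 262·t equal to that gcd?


Euclidean algorithm on (551, 262) — divide until remainder is 0:
  551 = 2 · 262 + 27
  262 = 9 · 27 + 19
  27 = 1 · 19 + 8
  19 = 2 · 8 + 3
  8 = 2 · 3 + 2
  3 = 1 · 2 + 1
  2 = 2 · 1 + 0
gcd(551, 262) = 1.
Track Bezout coefficients alongside the remainders: start with r₀ = 551 = a·1 + b·0 (s = 1, t = 0) and r₁ = 262 = a·0 + b·1 (s = 0, t = 1); each new remainder r_{k+1} = r_{k-1} − q_k·r_k inherits s_{k+1} = s_{k-1} − q_k·s_k, t_{k+1} = t_{k-1} − q_k·t_k, so r_k = a·s_k + b·t_k at every step:
  q = 2: r = 27, s = 1 − 2·0 = 1, t = 0 − 2·1 = -2  (check: 551·1 + 262·(-2) = 27)
  q = 9: r = 19, s = 0 − 9·1 = -9, t = 1 − 9·(-2) = 19  (check: 551·(-9) + 262·19 = 19)
  q = 1: r = 8, s = 1 − 1·(-9) = 10, t = -2 − 1·19 = -21  (check: 551·10 + 262·(-21) = 8)
  q = 2: r = 3, s = -9 − 2·10 = -29, t = 19 − 2·(-21) = 61  (check: 551·(-29) + 262·61 = 3)
  q = 2: r = 2, s = 10 − 2·(-29) = 68, t = -21 − 2·61 = -143  (check: 551·68 + 262·(-143) = 2)
  q = 1: r = 1, s = -29 − 1·68 = -97, t = 61 − 1·(-143) = 204  (check: 551·(-97) + 262·204 = 1)
The row with r = 1 (the gcd) gives the Bezout coefficients s = -97, t = 204.
Result: 551 · (-97) + 262 · (204) = 1.

gcd(551, 262) = 1; s = -97, t = 204 (check: 551·(-97) + 262·204 = 1).


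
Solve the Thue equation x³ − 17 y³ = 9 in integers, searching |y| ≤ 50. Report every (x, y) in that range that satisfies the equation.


The equation is x³ - 17y³ = 9. For fixed y, x³ = 17·y³ + 9, so a solution requires the RHS to be a perfect cube.
Strategy: iterate y from -50 to 50, compute RHS = 17·y³ + 9, and check whether it is a (positive or negative) perfect cube.
Check small values of y:
  y = 0: RHS = 9 is not a perfect cube.
  y = 1: RHS = 26 is not a perfect cube.
  y = -1: RHS = -8 = (-2)³ ⇒ x = -2 works.
  y = 2: RHS = 145 is not a perfect cube.
  y = -2: RHS = -127 is not a perfect cube.
  y = 3: RHS = 468 is not a perfect cube.
  y = -3: RHS = -450 is not a perfect cube.
Continuing the search up to |y| = 50 finds no further solutions beyond those listed.
Collected solutions: (-2, -1).

Solutions (with |y| ≤ 50): (-2, -1).


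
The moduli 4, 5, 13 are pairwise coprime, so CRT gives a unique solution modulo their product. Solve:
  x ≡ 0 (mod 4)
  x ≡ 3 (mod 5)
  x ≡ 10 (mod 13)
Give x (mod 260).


Moduli 4, 5, 13 are pairwise coprime; by CRT there is a unique solution modulo M = 4 · 5 · 13 = 260.
Solve pairwise, accumulating the modulus:
  Start with x ≡ 0 (mod 4).
  Combine with x ≡ 3 (mod 5): since gcd(4, 5) = 1, we get a unique residue mod 20.
    Write x = 0 + 4·t and substitute into x ≡ 3 (mod 5): 4·t ≡ 3 − 0 = 3 (mod 5).
    The inverse of 4 mod 5 is 4 (since 4·4 = 16 = 3·5 + 1), so t ≡ 4·3 = 12 ≡ 2 (mod 5).
    Then x = 0 + 4·2 = 8, valid modulo lcm(4, 5) = 20: x ≡ 8 (mod 20).
  Combine with x ≡ 10 (mod 13): since gcd(20, 13) = 1, we get a unique residue mod 260.
    Write x = 8 + 20·t and substitute into x ≡ 10 (mod 13): 20·t ≡ 10 − 8 = 2 (mod 13).
    Reduce coefficients mod 13: 7·t ≡ 2 (mod 13).
    The inverse of 7 mod 13 is 2 (since 7·2 = 14 = 1·13 + 1), so t ≡ 2·2 = 4 ≡ 4 (mod 13).
    Then x = 8 + 20·4 = 88, valid modulo lcm(20, 13) = 260: x ≡ 88 (mod 260).
Verify: 88 mod 4 = 0 ✓, 88 mod 5 = 3 ✓, 88 mod 13 = 10 ✓.

x ≡ 88 (mod 260).


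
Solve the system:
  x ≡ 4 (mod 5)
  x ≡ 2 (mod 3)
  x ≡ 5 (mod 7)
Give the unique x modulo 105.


Moduli 5, 3, 7 are pairwise coprime; by CRT there is a unique solution modulo M = 5 · 3 · 7 = 105.
Solve pairwise, accumulating the modulus:
  Start with x ≡ 4 (mod 5).
  Combine with x ≡ 2 (mod 3): since gcd(5, 3) = 1, we get a unique residue mod 15.
    Write x = 4 + 5·t and substitute into x ≡ 2 (mod 3): 5·t ≡ 2 − 4 = -2 (mod 3).
    Reduce coefficients mod 3: 2·t ≡ 1 (mod 3).
    The inverse of 2 mod 3 is 2 (since 2·2 = 4 = 1·3 + 1), so t ≡ 2·1 = 2 ≡ 2 (mod 3).
    Then x = 4 + 5·2 = 14, valid modulo lcm(5, 3) = 15: x ≡ 14 (mod 15).
  Combine with x ≡ 5 (mod 7): since gcd(15, 7) = 1, we get a unique residue mod 105.
    Write x = 14 + 15·t and substitute into x ≡ 5 (mod 7): 15·t ≡ 5 − 14 = -9 (mod 7).
    Reduce coefficients mod 7: 1·t ≡ 5 (mod 7).
    So t ≡ 5 (mod 7).
    Then x = 14 + 15·5 = 89, valid modulo lcm(15, 7) = 105: x ≡ 89 (mod 105).
Verify: 89 mod 5 = 4 ✓, 89 mod 3 = 2 ✓, 89 mod 7 = 5 ✓.

x ≡ 89 (mod 105).


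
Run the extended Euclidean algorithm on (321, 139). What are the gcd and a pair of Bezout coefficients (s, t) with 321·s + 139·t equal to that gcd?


Euclidean algorithm on (321, 139) — divide until remainder is 0:
  321 = 2 · 139 + 43
  139 = 3 · 43 + 10
  43 = 4 · 10 + 3
  10 = 3 · 3 + 1
  3 = 3 · 1 + 0
gcd(321, 139) = 1.
Track Bezout coefficients alongside the remainders: start with r₀ = 321 = a·1 + b·0 (s = 1, t = 0) and r₁ = 139 = a·0 + b·1 (s = 0, t = 1); each new remainder r_{k+1} = r_{k-1} − q_k·r_k inherits s_{k+1} = s_{k-1} − q_k·s_k, t_{k+1} = t_{k-1} − q_k·t_k, so r_k = a·s_k + b·t_k at every step:
  q = 2: r = 43, s = 1 − 2·0 = 1, t = 0 − 2·1 = -2  (check: 321·1 + 139·(-2) = 43)
  q = 3: r = 10, s = 0 − 3·1 = -3, t = 1 − 3·(-2) = 7  (check: 321·(-3) + 139·7 = 10)
  q = 4: r = 3, s = 1 − 4·(-3) = 13, t = -2 − 4·7 = -30  (check: 321·13 + 139·(-30) = 3)
  q = 3: r = 1, s = -3 − 3·13 = -42, t = 7 − 3·(-30) = 97  (check: 321·(-42) + 139·97 = 1)
The row with r = 1 (the gcd) gives the Bezout coefficients s = -42, t = 97.
Result: 321 · (-42) + 139 · (97) = 1.

gcd(321, 139) = 1; s = -42, t = 97 (check: 321·(-42) + 139·97 = 1).


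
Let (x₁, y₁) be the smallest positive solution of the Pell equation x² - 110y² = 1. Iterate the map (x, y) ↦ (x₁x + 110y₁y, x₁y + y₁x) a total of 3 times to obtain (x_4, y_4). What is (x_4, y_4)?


Step 1: Find the fundamental solution (x₁, y₁) of x² - 110y² = 1.
  Expand √110 as a continued fraction. a₀ = ⌊√110⌋ = 10; iterate m_{k+1} = d_k·a_k − m_k, d_{k+1} = (110 − m_{k+1}²)/d_k, a_{k+1} = ⌊(a₀ + m_{k+1})/d_{k+1}⌋ (starting m₀ = 0, d₀ = 1), with convergents p_k = a_k·p_{k-1} + p_{k-2}, q_k = a_k·q_{k-1} + q_{k-2} (p₋₁ = 1, q₋₁ = 0):
  k = 0: a₀ = 10; p₀/q₀ = 10/1; p₀² − 110·q₀² = 100 − 110 = -10.
  k = 1: m = 10, d = 10, a = ⌊(10 + 10)/10⌋ = 2; p/q = (2·10 + 1)/(2·1 + 0) = 21/2; p² − 110·q² = 441 − 440 = 1.
  The first convergent with p² − 110·q² = 1 gives the fundamental solution (x₁, y₁) = (21, 2).
Step 2: Apply the recurrence (x_{n+1}, y_{n+1}) = (x₁x_n + 110y₁y_n, x₁y_n + y₁x_n) repeatedly.
  From (x_1, y_1) = (21, 2): x_2 = 21·21 + 110·2·2 = 881; y_2 = 21·2 + 2·21 = 84.
  From (x_2, y_2) = (881, 84): x_3 = 21·881 + 110·2·84 = 36981; y_3 = 21·84 + 2·881 = 3526.
  From (x_3, y_3) = (36981, 3526): x_4 = 21·36981 + 110·2·3526 = 1552321; y_4 = 21·3526 + 2·36981 = 148008.
Step 3: Verify x_4² - 110·y_4² = 2409700487041 - 2409700487040 = 1 (should be 1). ✓

(x_1, y_1) = (21, 2); (x_4, y_4) = (1552321, 148008).


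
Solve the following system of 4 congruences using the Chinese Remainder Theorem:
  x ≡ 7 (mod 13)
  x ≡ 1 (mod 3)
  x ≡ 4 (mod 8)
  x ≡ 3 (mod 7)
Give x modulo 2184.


Product of moduli M = 13 · 3 · 8 · 7 = 2184.
Merge one congruence at a time:
  Start: x ≡ 7 (mod 13).
  Combine with x ≡ 1 (mod 3); new modulus lcm = 39.
    Write x = 7 + 13·t and substitute into x ≡ 1 (mod 3): 13·t ≡ 1 − 7 = -6 (mod 3).
    Reduce coefficients mod 3: 1·t ≡ 0 (mod 3).
    So t ≡ 0 (mod 3).
    Then x = 7 + 13·0 = 7, valid modulo lcm(13, 3) = 39: x ≡ 7 (mod 39).
  Combine with x ≡ 4 (mod 8); new modulus lcm = 312.
    Write x = 7 + 39·t and substitute into x ≡ 4 (mod 8): 39·t ≡ 4 − 7 = -3 (mod 8).
    Reduce coefficients mod 8: 7·t ≡ 5 (mod 8).
    The inverse of 7 mod 8 is 7 (since 7·7 = 49 = 6·8 + 1), so t ≡ 7·5 = 35 ≡ 3 (mod 8).
    Then x = 7 + 39·3 = 124, valid modulo lcm(39, 8) = 312: x ≡ 124 (mod 312).
  Combine with x ≡ 3 (mod 7); new modulus lcm = 2184.
    Write x = 124 + 312·t and substitute into x ≡ 3 (mod 7): 312·t ≡ 3 − 124 = -121 (mod 7).
    Reduce coefficients mod 7: 4·t ≡ 5 (mod 7).
    The inverse of 4 mod 7 is 2 (since 4·2 = 8 = 1·7 + 1), so t ≡ 2·5 = 10 ≡ 3 (mod 7).
    Then x = 124 + 312·3 = 1060, valid modulo lcm(312, 7) = 2184: x ≡ 1060 (mod 2184).
Verify against each original: 1060 mod 13 = 7, 1060 mod 3 = 1, 1060 mod 8 = 4, 1060 mod 7 = 3.

x ≡ 1060 (mod 2184).


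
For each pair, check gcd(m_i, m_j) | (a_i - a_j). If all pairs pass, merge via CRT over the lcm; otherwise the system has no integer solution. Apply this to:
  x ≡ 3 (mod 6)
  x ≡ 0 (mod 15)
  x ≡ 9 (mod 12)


Moduli 6, 15, 12 are not pairwise coprime, so CRT works modulo lcm(m_i) when all pairwise compatibility conditions hold.
Pairwise compatibility: gcd(m_i, m_j) must divide a_i - a_j for every pair.
Merge one congruence at a time:
  Start: x ≡ 3 (mod 6).
  Combine with x ≡ 0 (mod 15): gcd(6, 15) = 3; 0 - 3 = -3, which IS divisible by 3, so compatible.
    Write x = 3 + 6·t and substitute into x ≡ 0 (mod 15): 6·t ≡ 0 − 3 = -3 (mod 15).
    Divide the congruence (and modulus) by g = 3: 2·t ≡ -1 (mod 5).
    Reduce coefficients mod 5: 2·t ≡ 4 (mod 5).
    The inverse of 2 mod 5 is 3 (since 2·3 = 6 = 1·5 + 1), so t ≡ 3·4 = 12 ≡ 2 (mod 5).
    Then x = 3 + 6·2 = 15, valid modulo lcm(6, 15) = 30: x ≡ 15 (mod 30).
  Combine with x ≡ 9 (mod 12): gcd(30, 12) = 6; 9 - 15 = -6, which IS divisible by 6, so compatible.
    Write x = 15 + 30·t and substitute into x ≡ 9 (mod 12): 30·t ≡ 9 − 15 = -6 (mod 12).
    Divide the congruence (and modulus) by g = 6: 5·t ≡ -1 (mod 2).
    Reduce coefficients mod 2: 1·t ≡ 1 (mod 2).
    So t ≡ 1 (mod 2).
    Then x = 15 + 30·1 = 45, valid modulo lcm(30, 12) = 60: x ≡ 45 (mod 60).
Verify: 45 mod 6 = 3, 45 mod 15 = 0, 45 mod 12 = 9.

x ≡ 45 (mod 60).


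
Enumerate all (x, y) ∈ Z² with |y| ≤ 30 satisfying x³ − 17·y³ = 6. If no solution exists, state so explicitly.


The equation is x³ - 17y³ = 6. For fixed y, x³ = 17·y³ + 6, so a solution requires the RHS to be a perfect cube.
Strategy: iterate y from -30 to 30, compute RHS = 17·y³ + 6, and check whether it is a (positive or negative) perfect cube.
Check small values of y:
  y = 0: RHS = 6 is not a perfect cube.
  y = 1: RHS = 23 is not a perfect cube.
  y = -1: RHS = -11 is not a perfect cube.
  y = 2: RHS = 142 is not a perfect cube.
  y = -2: RHS = -130 is not a perfect cube.
  y = 3: RHS = 465 is not a perfect cube.
  y = -3: RHS = -453 is not a perfect cube.
Continuing the search up to |y| = 30 finds no solutions either.
No (x, y) in the scanned range satisfies the equation.

No integer solutions with |y| ≤ 30.


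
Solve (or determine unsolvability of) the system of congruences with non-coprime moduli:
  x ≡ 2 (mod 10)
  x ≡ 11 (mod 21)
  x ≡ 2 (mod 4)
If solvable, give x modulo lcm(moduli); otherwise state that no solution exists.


Moduli 10, 21, 4 are not pairwise coprime, so CRT works modulo lcm(m_i) when all pairwise compatibility conditions hold.
Pairwise compatibility: gcd(m_i, m_j) must divide a_i - a_j for every pair.
Merge one congruence at a time:
  Start: x ≡ 2 (mod 10).
  Combine with x ≡ 11 (mod 21): gcd(10, 21) = 1; 11 - 2 = 9, which IS divisible by 1, so compatible.
    Write x = 2 + 10·t and substitute into x ≡ 11 (mod 21): 10·t ≡ 11 − 2 = 9 (mod 21).
    The inverse of 10 mod 21 is 19 (since 10·19 = 190 = 9·21 + 1), so t ≡ 19·9 = 171 ≡ 3 (mod 21).
    Then x = 2 + 10·3 = 32, valid modulo lcm(10, 21) = 210: x ≡ 32 (mod 210).
  Combine with x ≡ 2 (mod 4): gcd(210, 4) = 2; 2 - 32 = -30, which IS divisible by 2, so compatible.
    Write x = 32 + 210·t and substitute into x ≡ 2 (mod 4): 210·t ≡ 2 − 32 = -30 (mod 4).
    Divide the congruence (and modulus) by g = 2: 105·t ≡ -15 (mod 2).
    Reduce coefficients mod 2: 1·t ≡ 1 (mod 2).
    So t ≡ 1 (mod 2).
    Then x = 32 + 210·1 = 242, valid modulo lcm(210, 4) = 420: x ≡ 242 (mod 420).
Verify: 242 mod 10 = 2, 242 mod 21 = 11, 242 mod 4 = 2.

x ≡ 242 (mod 420).


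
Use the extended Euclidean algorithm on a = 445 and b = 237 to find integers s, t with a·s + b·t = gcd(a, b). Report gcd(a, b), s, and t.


Euclidean algorithm on (445, 237) — divide until remainder is 0:
  445 = 1 · 237 + 208
  237 = 1 · 208 + 29
  208 = 7 · 29 + 5
  29 = 5 · 5 + 4
  5 = 1 · 4 + 1
  4 = 4 · 1 + 0
gcd(445, 237) = 1.
Track Bezout coefficients alongside the remainders: start with r₀ = 445 = a·1 + b·0 (s = 1, t = 0) and r₁ = 237 = a·0 + b·1 (s = 0, t = 1); each new remainder r_{k+1} = r_{k-1} − q_k·r_k inherits s_{k+1} = s_{k-1} − q_k·s_k, t_{k+1} = t_{k-1} − q_k·t_k, so r_k = a·s_k + b·t_k at every step:
  q = 1: r = 208, s = 1 − 1·0 = 1, t = 0 − 1·1 = -1  (check: 445·1 + 237·(-1) = 208)
  q = 1: r = 29, s = 0 − 1·1 = -1, t = 1 − 1·(-1) = 2  (check: 445·(-1) + 237·2 = 29)
  q = 7: r = 5, s = 1 − 7·(-1) = 8, t = -1 − 7·2 = -15  (check: 445·8 + 237·(-15) = 5)
  q = 5: r = 4, s = -1 − 5·8 = -41, t = 2 − 5·(-15) = 77  (check: 445·(-41) + 237·77 = 4)
  q = 1: r = 1, s = 8 − 1·(-41) = 49, t = -15 − 1·77 = -92  (check: 445·49 + 237·(-92) = 1)
The row with r = 1 (the gcd) gives the Bezout coefficients s = 49, t = -92.
Result: 445 · (49) + 237 · (-92) = 1.

gcd(445, 237) = 1; s = 49, t = -92 (check: 445·49 + 237·(-92) = 1).


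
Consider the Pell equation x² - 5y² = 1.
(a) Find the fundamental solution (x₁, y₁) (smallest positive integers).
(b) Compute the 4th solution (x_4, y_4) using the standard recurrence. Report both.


Step 1: Find the fundamental solution (x₁, y₁) of x² - 5y² = 1.
  Expand √5 as a continued fraction. a₀ = ⌊√5⌋ = 2; iterate m_{k+1} = d_k·a_k − m_k, d_{k+1} = (5 − m_{k+1}²)/d_k, a_{k+1} = ⌊(a₀ + m_{k+1})/d_{k+1}⌋ (starting m₀ = 0, d₀ = 1), with convergents p_k = a_k·p_{k-1} + p_{k-2}, q_k = a_k·q_{k-1} + q_{k-2} (p₋₁ = 1, q₋₁ = 0):
  k = 0: a₀ = 2; p₀/q₀ = 2/1; p₀² − 5·q₀² = 4 − 5 = -1.
  k = 1: m = 2, d = 1, a = ⌊(2 + 2)/1⌋ = 4; p/q = (4·2 + 1)/(4·1 + 0) = 9/4; p² − 5·q² = 81 − 80 = 1.
  The first convergent with p² − 5·q² = 1 gives the fundamental solution (x₁, y₁) = (9, 4).
Step 2: Apply the recurrence (x_{n+1}, y_{n+1}) = (x₁x_n + 5y₁y_n, x₁y_n + y₁x_n) repeatedly.
  From (x_1, y_1) = (9, 4): x_2 = 9·9 + 5·4·4 = 161; y_2 = 9·4 + 4·9 = 72.
  From (x_2, y_2) = (161, 72): x_3 = 9·161 + 5·4·72 = 2889; y_3 = 9·72 + 4·161 = 1292.
  From (x_3, y_3) = (2889, 1292): x_4 = 9·2889 + 5·4·1292 = 51841; y_4 = 9·1292 + 4·2889 = 23184.
Step 3: Verify x_4² - 5·y_4² = 2687489281 - 2687489280 = 1 (should be 1). ✓

(x_1, y_1) = (9, 4); (x_4, y_4) = (51841, 23184).
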